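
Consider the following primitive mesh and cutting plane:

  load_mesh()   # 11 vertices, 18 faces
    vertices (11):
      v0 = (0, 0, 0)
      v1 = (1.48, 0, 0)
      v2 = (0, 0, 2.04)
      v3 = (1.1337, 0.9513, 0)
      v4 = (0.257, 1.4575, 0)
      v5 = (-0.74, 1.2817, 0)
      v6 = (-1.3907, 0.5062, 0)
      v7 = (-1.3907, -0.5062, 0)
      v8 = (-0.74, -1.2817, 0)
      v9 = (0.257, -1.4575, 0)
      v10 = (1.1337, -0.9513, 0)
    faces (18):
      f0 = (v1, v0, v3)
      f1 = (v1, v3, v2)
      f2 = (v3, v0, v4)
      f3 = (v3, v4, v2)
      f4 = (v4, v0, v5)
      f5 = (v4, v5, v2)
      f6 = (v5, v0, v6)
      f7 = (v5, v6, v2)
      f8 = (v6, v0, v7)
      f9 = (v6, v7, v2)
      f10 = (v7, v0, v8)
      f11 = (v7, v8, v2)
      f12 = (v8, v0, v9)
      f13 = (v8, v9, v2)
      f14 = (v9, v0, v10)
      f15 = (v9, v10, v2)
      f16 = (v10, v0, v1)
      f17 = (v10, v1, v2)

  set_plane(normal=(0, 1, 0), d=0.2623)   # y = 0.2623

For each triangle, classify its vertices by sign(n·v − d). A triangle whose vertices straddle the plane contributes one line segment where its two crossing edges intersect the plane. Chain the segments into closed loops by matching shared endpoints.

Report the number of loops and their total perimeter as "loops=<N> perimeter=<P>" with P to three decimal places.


Straddling triangles (10 of 18):
  (v1,v0,v3) [--+] → (0.312593, 0.2623, 0)–(1.38452, 0.2623, 0)  len=1.0719
  (v1,v3,v2) [-+-] → (1.38452, 0.2623, 0)–(0.312593, 0.2623, 1.47751)  len=1.8254
  (v3,v0,v4) [+-+] → (0.312593, 0.2623, 0)–(0.0462512, 0.2623, 0)  len=0.2663
  (v3,v4,v2) [++-] → (0.0462512, 0.2623, 1.67287)–(0.312593, 0.2623, 1.47751)  len=0.3303
  (v4,v0,v5) [+-+] → (0.0462512, 0.2623, 0)–(-0.151441, 0.2623, 0)  len=0.1977
  (v4,v5,v2) [++-] → (-0.151441, 0.2623, 1.62251)–(0.0462512, 0.2623, 1.67287)  len=0.2040
  (v5,v0,v6) [+-+] → (-0.151441, 0.2623, 0)–(-0.720625, 0.2623, 0)  len=0.5692
  (v5,v6,v2) [++-] → (-0.720625, 0.2623, 0.982924)–(-0.151441, 0.2623, 1.62251)  len=0.8562
  (v6,v0,v7) [+--] → (-0.720625, 0.2623, 0)–(-1.3907, 0.2623, 0)  len=0.6701
  (v6,v7,v2) [+--] → (-1.3907, 0.2623, 0)–(-0.720625, 0.2623, 0.982924)  len=1.1896

Chained into 1 loop(s):
  loop 1: 10 segments, perimeter = 7.1807
Total perimeter = 7.181

loops=1 perimeter=7.181


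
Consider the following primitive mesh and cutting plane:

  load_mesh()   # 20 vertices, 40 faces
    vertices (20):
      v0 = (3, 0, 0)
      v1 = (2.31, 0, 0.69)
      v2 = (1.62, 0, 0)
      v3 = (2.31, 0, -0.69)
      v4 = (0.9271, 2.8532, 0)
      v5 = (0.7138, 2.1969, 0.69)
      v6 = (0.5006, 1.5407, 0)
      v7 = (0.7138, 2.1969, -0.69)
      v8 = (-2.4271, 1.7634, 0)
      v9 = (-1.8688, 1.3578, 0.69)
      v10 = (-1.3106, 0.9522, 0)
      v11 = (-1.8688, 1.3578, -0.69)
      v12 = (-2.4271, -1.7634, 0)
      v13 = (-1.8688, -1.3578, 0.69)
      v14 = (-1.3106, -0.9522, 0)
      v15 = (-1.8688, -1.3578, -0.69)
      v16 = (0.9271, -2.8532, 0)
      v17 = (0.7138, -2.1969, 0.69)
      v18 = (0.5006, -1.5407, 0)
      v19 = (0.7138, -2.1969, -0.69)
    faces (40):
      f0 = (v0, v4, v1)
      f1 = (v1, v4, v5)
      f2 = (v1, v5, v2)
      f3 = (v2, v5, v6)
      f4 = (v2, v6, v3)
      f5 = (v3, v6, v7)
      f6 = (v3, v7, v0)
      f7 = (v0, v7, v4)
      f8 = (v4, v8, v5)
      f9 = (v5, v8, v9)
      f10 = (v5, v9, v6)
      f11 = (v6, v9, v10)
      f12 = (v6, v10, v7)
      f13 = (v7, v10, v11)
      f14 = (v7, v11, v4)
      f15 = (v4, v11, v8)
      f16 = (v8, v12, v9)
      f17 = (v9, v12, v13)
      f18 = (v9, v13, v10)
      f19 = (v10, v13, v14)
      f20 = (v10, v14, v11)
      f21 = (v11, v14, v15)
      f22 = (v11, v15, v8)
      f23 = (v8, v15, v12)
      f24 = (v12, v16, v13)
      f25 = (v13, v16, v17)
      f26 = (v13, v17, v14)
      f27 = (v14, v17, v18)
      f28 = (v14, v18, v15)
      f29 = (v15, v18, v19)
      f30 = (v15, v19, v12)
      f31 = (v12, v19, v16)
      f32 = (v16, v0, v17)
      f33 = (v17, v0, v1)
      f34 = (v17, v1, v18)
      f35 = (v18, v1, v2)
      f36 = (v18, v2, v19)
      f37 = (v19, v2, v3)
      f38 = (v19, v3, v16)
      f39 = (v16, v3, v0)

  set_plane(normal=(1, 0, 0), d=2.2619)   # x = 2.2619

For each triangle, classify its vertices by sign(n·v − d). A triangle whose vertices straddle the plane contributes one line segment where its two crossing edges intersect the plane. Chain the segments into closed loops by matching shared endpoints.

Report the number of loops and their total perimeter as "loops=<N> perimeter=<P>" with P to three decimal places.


Straddling triangles (14 of 40):
  (v0,v4,v1) [+-+] → (2.2619, 1.01594, 0)–(2.2619, 0.0992399, 0.666)  len=1.1331
  (v1,v4,v5) [+--] → (2.2619, 0.0992399, 0.666)–(2.2619, 0.0662015, 0.69)  len=0.0408
  (v1,v5,v2) [+--] → (2.2619, 0.0662015, 0.69)–(2.2619, 0, 0.6419)  len=0.0818
  (v2,v6,v3) [--+] → (2.2619, 0.040957, -0.671657)–(2.2619, 0, -0.6419)  len=0.0506
  (v3,v6,v7) [+--] → (2.2619, 0.040957, -0.671657)–(2.2619, 0.0662015, -0.69)  len=0.0312
  (v3,v7,v0) [+-+] → (2.2619, 0.0662015, -0.69)–(2.2619, 0.709269, -0.222767)  len=0.7949
  (v0,v7,v4) [+--] → (2.2619, 0.709269, -0.222767)–(2.2619, 1.01594, 0)  len=0.3790
  (v16,v0,v17) [-+-] → (2.2619, -1.01594, 0)–(2.2619, -0.709269, 0.222767)  len=0.3790
  (v17,v0,v1) [-++] → (2.2619, -0.709269, 0.222767)–(2.2619, -0.0662015, 0.69)  len=0.7949
  (v17,v1,v18) [-+-] → (2.2619, -0.0662015, 0.69)–(2.2619, -0.040957, 0.671657)  len=0.0312
  (v18,v1,v2) [-+-] → (2.2619, -0.040957, 0.671657)–(2.2619, 0, 0.6419)  len=0.0506
  (v19,v2,v3) [--+] → (2.2619, 0, -0.6419)–(2.2619, -0.0662015, -0.69)  len=0.0818
  (v19,v3,v16) [-+-] → (2.2619, -0.0662015, -0.69)–(2.2619, -0.0992399, -0.666)  len=0.0408
  (v16,v3,v0) [-++] → (2.2619, -0.0992399, -0.666)–(2.2619, -1.01594, 0)  len=1.1331

Chained into 1 loop(s):
  loop 1: 14 segments, perimeter = 5.0230
Total perimeter = 5.023

loops=1 perimeter=5.023


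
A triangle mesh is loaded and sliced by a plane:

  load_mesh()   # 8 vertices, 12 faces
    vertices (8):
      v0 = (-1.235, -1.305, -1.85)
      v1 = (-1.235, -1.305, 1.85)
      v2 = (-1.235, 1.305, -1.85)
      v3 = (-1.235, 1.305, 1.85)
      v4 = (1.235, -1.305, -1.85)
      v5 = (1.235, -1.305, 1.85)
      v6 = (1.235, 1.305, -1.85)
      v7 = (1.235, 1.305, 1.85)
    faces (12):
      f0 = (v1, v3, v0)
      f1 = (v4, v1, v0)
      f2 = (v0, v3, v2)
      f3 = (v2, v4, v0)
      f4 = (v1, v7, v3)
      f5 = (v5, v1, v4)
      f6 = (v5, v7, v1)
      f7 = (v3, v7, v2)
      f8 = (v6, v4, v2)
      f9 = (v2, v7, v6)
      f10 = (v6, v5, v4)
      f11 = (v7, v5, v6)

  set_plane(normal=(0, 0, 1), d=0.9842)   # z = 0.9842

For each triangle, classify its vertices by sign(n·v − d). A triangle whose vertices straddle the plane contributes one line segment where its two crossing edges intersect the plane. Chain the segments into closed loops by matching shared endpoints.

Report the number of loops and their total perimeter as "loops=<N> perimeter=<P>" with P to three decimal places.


loops=1 perimeter=10.160

Straddling triangles (8 of 12):
  (v1,v3,v0) [++-] → (-1.235, 0.69426, 0.9842)–(-1.235, -1.305, 0.9842)  len=1.9993
  (v4,v1,v0) [-+-] → (-0.65702, -1.305, 0.9842)–(-1.235, -1.305, 0.9842)  len=0.5780
  (v0,v3,v2) [-+-] → (-1.235, 0.69426, 0.9842)–(-1.235, 1.305, 0.9842)  len=0.6107
  (v5,v1,v4) [++-] → (-0.65702, -1.305, 0.9842)–(1.235, -1.305, 0.9842)  len=1.8920
  (v3,v7,v2) [++-] → (0.65702, 1.305, 0.9842)–(-1.235, 1.305, 0.9842)  len=1.8920
  (v2,v7,v6) [-+-] → (0.65702, 1.305, 0.9842)–(1.235, 1.305, 0.9842)  len=0.5780
  (v6,v5,v4) [-+-] → (1.235, -0.69426, 0.9842)–(1.235, -1.305, 0.9842)  len=0.6107
  (v7,v5,v6) [++-] → (1.235, -0.69426, 0.9842)–(1.235, 1.305, 0.9842)  len=1.9993

Chained into 1 loop(s):
  loop 1: 8 segments, perimeter = 10.1600
Total perimeter = 10.160


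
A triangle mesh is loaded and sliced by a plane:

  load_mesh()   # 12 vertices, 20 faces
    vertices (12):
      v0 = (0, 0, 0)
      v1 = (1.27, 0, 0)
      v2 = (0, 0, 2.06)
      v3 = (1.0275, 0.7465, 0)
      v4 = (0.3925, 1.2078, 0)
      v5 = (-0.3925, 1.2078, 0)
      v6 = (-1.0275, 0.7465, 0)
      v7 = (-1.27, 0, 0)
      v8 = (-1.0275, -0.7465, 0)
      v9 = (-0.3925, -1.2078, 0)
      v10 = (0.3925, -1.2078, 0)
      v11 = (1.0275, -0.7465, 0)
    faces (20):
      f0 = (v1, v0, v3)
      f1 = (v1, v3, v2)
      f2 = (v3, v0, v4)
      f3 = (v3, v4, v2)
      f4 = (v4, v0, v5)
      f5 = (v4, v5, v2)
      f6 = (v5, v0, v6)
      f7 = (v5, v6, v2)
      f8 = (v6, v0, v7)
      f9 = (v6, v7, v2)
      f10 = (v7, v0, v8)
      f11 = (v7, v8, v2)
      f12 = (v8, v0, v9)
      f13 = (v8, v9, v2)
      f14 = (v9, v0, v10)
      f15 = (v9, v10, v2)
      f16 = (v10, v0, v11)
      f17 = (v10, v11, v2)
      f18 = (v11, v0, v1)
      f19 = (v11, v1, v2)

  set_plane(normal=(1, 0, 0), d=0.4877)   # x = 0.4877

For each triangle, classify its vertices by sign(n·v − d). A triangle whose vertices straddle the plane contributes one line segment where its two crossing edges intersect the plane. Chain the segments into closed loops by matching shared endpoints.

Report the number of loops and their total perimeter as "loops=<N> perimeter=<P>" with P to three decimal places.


loops=1 perimeter=5.751

Straddling triangles (8 of 20):
  (v1,v0,v3) [+-+] → (0.4877, 0, 0)–(0.4877, 0.354324, 0)  len=0.3543
  (v1,v3,v2) [++-] → (0.4877, 0.354324, 1.08223)–(0.4877, 0, 1.26893)  len=0.4005
  (v3,v0,v4) [+--] → (0.4877, 0.354324, 0)–(0.4877, 1.13864, 0)  len=0.7843
  (v3,v4,v2) [+--] → (0.4877, 1.13864, 0)–(0.4877, 0.354324, 1.08223)  len=1.3366
  (v10,v0,v11) [--+] → (0.4877, -0.354324, 0)–(0.4877, -1.13864, 0)  len=0.7843
  (v10,v11,v2) [-+-] → (0.4877, -1.13864, 0)–(0.4877, -0.354324, 1.08223)  len=1.3366
  (v11,v0,v1) [+-+] → (0.4877, -0.354324, 0)–(0.4877, 0, 0)  len=0.3543
  (v11,v1,v2) [++-] → (0.4877, 0, 1.26893)–(0.4877, -0.354324, 1.08223)  len=0.4005

Chained into 1 loop(s):
  loop 1: 8 segments, perimeter = 5.7514
Total perimeter = 5.751


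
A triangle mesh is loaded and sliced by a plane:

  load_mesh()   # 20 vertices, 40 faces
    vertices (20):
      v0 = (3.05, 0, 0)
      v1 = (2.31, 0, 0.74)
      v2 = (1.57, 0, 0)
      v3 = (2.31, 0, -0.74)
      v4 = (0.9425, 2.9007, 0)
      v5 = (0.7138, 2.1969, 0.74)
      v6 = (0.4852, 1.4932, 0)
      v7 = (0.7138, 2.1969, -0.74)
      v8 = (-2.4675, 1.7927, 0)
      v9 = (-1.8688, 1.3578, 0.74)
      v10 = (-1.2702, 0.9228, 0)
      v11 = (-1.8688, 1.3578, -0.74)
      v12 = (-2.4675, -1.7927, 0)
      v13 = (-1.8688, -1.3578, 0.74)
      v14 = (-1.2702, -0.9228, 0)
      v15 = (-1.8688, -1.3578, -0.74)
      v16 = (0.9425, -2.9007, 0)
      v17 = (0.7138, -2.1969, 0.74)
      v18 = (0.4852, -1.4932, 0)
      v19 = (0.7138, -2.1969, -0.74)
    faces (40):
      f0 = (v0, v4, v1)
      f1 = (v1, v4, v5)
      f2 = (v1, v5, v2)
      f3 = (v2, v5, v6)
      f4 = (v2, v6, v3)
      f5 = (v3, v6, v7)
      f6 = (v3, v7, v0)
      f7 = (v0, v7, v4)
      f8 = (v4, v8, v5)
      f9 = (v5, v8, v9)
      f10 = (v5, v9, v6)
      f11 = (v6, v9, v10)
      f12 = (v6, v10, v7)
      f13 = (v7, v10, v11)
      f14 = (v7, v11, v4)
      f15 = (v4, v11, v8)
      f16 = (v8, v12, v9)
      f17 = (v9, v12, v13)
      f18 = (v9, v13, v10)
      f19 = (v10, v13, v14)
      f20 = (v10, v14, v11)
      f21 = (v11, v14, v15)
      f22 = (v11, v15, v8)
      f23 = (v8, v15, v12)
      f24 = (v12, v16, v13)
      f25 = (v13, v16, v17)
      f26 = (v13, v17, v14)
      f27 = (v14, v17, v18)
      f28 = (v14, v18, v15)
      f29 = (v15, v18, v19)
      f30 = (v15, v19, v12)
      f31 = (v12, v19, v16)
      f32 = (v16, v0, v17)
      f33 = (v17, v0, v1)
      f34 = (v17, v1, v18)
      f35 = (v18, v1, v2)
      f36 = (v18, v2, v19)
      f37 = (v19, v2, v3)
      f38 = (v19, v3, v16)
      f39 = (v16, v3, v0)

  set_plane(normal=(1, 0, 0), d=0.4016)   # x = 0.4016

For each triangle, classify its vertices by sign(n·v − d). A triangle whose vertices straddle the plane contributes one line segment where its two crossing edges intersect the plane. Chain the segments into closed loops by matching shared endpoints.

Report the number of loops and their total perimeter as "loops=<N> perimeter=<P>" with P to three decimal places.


loops=2 perimeter=7.772

Straddling triangles (16 of 40):
  (v4,v8,v5) [+-+] → (0.4016, 2.72495, 0)–(0.4016, 2.15723, 0.667379)  len=0.8762
  (v5,v8,v9) [+--] → (0.4016, 2.15723, 0.667379)–(0.4016, 2.09546, 0.74)  len=0.0953
  (v5,v9,v6) [+-+] → (0.4016, 2.09546, 0.74)–(0.4016, 1.48839, 0.0262804)  len=0.9370
  (v6,v9,v10) [+--] → (0.4016, 1.48839, 0.0262804)–(0.4016, 1.46604, 0)  len=0.0345
  (v6,v10,v7) [+-+] → (0.4016, 1.46604, 0)–(0.4016, 1.99641, -0.623554)  len=0.8186
  (v7,v10,v11) [+--] → (0.4016, 1.99641, -0.623554)–(0.4016, 2.09546, -0.74)  len=0.1529
  (v7,v11,v4) [+-+] → (0.4016, 2.09546, -0.74)–(0.4016, 2.60384, -0.142378)  len=0.7846
  (v4,v11,v8) [+--] → (0.4016, 2.60384, -0.142378)–(0.4016, 2.72495, 0)  len=0.1869
  (v12,v16,v13) [-+-] → (0.4016, -2.72495, 0)–(0.4016, -2.60384, 0.142378)  len=0.1869
  (v13,v16,v17) [-++] → (0.4016, -2.60384, 0.142378)–(0.4016, -2.09546, 0.74)  len=0.7846
  (v13,v17,v14) [-+-] → (0.4016, -2.09546, 0.74)–(0.4016, -1.99641, 0.623554)  len=0.1529
  (v14,v17,v18) [-++] → (0.4016, -1.99641, 0.623554)–(0.4016, -1.46604, 0)  len=0.8186
  (v14,v18,v15) [-+-] → (0.4016, -1.46604, 0)–(0.4016, -1.48839, -0.0262804)  len=0.0345
  (v15,v18,v19) [-++] → (0.4016, -1.48839, -0.0262804)–(0.4016, -2.09546, -0.74)  len=0.9370
  (v15,v19,v12) [-+-] → (0.4016, -2.09546, -0.74)–(0.4016, -2.15723, -0.667379)  len=0.0953
  (v12,v19,v16) [-++] → (0.4016, -2.15723, -0.667379)–(0.4016, -2.72495, 0)  len=0.8762

Chained into 2 loop(s):
  loop 1: 8 segments, perimeter = 3.8860
  loop 2: 8 segments, perimeter = 3.8860
Total perimeter = 7.772


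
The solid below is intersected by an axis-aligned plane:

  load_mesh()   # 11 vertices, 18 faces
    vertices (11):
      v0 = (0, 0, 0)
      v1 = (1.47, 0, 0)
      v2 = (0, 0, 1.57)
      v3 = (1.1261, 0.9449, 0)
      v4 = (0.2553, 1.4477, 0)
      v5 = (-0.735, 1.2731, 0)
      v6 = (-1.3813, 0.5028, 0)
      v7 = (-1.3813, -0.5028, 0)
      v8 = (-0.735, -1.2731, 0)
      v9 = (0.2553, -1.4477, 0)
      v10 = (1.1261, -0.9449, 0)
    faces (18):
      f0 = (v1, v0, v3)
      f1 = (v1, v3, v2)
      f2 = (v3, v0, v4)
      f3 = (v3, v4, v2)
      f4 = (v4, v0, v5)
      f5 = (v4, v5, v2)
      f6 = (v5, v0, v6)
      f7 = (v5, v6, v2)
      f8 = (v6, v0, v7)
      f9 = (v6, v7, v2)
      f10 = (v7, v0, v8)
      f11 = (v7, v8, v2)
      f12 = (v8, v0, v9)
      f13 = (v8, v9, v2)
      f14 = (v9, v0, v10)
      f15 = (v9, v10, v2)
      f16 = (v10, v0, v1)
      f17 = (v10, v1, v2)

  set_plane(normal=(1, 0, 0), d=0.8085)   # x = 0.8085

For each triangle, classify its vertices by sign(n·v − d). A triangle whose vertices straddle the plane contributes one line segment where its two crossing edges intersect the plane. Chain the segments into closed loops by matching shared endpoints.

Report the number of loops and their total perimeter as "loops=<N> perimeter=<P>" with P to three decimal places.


Straddling triangles (8 of 18):
  (v1,v0,v3) [+-+] → (0.8085, 0, 0)–(0.8085, 0.678405, 0)  len=0.6784
  (v1,v3,v2) [++-] → (0.8085, 0.678405, 0.442795)–(0.8085, 0, 0.7065)  len=0.7279
  (v3,v0,v4) [+--] → (0.8085, 0.678405, 0)–(0.8085, 1.12828, 0)  len=0.4499
  (v3,v4,v2) [+--] → (0.8085, 1.12828, 0)–(0.8085, 0.678405, 0.442795)  len=0.6312
  (v9,v0,v10) [--+] → (0.8085, -0.678405, 0)–(0.8085, -1.12828, 0)  len=0.4499
  (v9,v10,v2) [-+-] → (0.8085, -1.12828, 0)–(0.8085, -0.678405, 0.442795)  len=0.6312
  (v10,v0,v1) [+-+] → (0.8085, -0.678405, 0)–(0.8085, 0, 0)  len=0.6784
  (v10,v1,v2) [++-] → (0.8085, 0, 0.7065)–(0.8085, -0.678405, 0.442795)  len=0.7279

Chained into 1 loop(s):
  loop 1: 8 segments, perimeter = 4.9747
Total perimeter = 4.975

loops=1 perimeter=4.975


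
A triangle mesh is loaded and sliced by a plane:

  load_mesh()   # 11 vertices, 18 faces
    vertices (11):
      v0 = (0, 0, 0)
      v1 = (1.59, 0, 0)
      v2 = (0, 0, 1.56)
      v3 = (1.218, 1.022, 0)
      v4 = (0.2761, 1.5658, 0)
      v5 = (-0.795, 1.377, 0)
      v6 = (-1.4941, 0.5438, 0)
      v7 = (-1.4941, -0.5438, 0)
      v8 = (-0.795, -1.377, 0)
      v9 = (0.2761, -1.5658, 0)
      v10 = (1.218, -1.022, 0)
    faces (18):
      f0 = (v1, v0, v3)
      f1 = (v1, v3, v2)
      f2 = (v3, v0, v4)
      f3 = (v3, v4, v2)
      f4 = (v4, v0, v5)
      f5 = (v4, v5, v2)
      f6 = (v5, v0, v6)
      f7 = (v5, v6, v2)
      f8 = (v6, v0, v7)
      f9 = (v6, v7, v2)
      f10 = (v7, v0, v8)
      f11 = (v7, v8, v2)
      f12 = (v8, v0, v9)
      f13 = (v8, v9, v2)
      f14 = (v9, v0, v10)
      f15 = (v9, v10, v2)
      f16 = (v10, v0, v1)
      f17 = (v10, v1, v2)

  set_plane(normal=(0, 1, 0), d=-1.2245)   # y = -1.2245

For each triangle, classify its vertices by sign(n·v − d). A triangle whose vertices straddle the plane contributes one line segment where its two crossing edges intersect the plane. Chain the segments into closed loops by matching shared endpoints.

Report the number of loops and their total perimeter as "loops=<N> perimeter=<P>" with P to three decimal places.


Straddling triangles (6 of 18):
  (v7,v0,v8) [++-] → (-0.706955, -1.2245, 0)–(-0.922956, -1.2245, 0)  len=0.2160
  (v7,v8,v2) [+-+] → (-0.922956, -1.2245, 0)–(-0.706955, -1.2245, 0.172767)  len=0.2766
  (v8,v0,v9) [-+-] → (-0.706955, -1.2245, 0)–(0.215918, -1.2245, 0)  len=0.9229
  (v8,v9,v2) [--+] → (0.215918, -1.2245, 0.340036)–(-0.706955, -1.2245, 0.172767)  len=0.9379
  (v9,v0,v10) [-++] → (0.215918, -1.2245, 0)–(0.867256, -1.2245, 0)  len=0.6513
  (v9,v10,v2) [-++] → (0.867256, -1.2245, 0)–(0.215918, -1.2245, 0.340036)  len=0.7348

Chained into 1 loop(s):
  loop 1: 6 segments, perimeter = 3.7395
Total perimeter = 3.739

loops=1 perimeter=3.739


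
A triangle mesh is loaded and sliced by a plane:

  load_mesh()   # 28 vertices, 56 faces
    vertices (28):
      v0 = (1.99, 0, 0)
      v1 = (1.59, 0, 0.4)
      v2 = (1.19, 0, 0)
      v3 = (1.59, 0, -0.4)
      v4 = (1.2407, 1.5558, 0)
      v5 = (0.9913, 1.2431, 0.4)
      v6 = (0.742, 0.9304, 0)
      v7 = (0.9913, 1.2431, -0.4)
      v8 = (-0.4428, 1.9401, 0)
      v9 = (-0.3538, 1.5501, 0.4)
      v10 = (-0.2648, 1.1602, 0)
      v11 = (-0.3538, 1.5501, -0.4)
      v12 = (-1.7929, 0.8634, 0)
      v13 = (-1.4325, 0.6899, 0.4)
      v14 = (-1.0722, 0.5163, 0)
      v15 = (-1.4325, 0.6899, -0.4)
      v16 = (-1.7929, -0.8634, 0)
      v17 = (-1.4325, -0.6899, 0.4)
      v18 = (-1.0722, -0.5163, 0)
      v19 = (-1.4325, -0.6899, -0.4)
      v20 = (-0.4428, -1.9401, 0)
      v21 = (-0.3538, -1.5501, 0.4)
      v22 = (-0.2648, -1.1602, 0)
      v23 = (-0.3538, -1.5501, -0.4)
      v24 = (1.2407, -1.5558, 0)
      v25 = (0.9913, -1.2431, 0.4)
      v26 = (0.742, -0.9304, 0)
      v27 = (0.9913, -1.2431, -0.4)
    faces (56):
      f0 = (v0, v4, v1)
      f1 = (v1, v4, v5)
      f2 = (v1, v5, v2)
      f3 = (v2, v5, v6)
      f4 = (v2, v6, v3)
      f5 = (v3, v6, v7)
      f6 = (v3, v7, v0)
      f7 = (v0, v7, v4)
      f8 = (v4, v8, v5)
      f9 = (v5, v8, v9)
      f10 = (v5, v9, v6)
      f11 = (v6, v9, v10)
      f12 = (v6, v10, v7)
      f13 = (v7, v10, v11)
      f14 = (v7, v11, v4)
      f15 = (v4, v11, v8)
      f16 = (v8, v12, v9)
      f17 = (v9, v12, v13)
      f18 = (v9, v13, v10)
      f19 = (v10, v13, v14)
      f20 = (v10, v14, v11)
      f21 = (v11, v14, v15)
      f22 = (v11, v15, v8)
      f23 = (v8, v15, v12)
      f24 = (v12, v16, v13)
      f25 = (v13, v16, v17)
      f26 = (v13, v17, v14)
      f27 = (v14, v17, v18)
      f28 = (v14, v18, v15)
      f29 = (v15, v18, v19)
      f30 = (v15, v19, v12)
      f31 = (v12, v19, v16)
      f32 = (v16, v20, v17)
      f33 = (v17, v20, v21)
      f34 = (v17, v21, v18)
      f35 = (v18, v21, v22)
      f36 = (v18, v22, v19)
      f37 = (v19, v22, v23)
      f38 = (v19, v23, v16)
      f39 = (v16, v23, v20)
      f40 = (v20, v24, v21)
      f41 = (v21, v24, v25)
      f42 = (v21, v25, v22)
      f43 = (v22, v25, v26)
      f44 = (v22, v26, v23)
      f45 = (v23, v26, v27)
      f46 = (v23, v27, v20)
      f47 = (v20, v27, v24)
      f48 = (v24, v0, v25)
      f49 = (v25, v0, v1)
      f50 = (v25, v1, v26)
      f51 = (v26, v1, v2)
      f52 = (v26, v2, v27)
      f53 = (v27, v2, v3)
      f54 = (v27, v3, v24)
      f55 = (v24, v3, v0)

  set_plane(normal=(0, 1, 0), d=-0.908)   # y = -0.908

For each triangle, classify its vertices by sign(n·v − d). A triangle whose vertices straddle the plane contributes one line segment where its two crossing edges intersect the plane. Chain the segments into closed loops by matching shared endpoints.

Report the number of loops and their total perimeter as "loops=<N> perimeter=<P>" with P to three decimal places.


loops=2 perimeter=5.074

Straddling triangles (16 of 56):
  (v16,v20,v17) [+-+] → (-1.73697, -0.908, 0)–(-1.25984, -0.908, 0.330219)  len=0.5803
  (v17,v20,v21) [+--] → (-1.25984, -0.908, 0.330219)–(-1.159, -0.908, 0.4)  len=0.1226
  (v17,v21,v18) [+-+] → (-1.159, -0.908, 0.4)–(-0.800003, -0.908, 0.151557)  len=0.4366
  (v18,v21,v22) [+--] → (-0.800003, -0.908, 0.151557)–(-0.581039, -0.908, 0)  len=0.2663
  (v18,v22,v19) [+-+] → (-0.581039, -0.908, 0)–(-0.890983, -0.908, -0.214501)  len=0.3769
  (v19,v22,v23) [+--] → (-0.890983, -0.908, -0.214501)–(-1.159, -0.908, -0.4)  len=0.3259
  (v19,v23,v16) [+-+] → (-1.159, -0.908, -0.4)–(-1.69943, -0.908, -0.0259793)  len=0.6572
  (v16,v23,v20) [+--] → (-1.69943, -0.908, -0.0259793)–(-1.73697, -0.908, 0)  len=0.0457
  (v24,v0,v25) [-+-] → (1.55269, -0.908, 0)–(1.26052, -0.908, 0.292173)  len=0.4132
  (v25,v0,v1) [-++] → (1.26052, -0.908, 0.292173)–(1.15269, -0.908, 0.4)  len=0.1525
  (v25,v1,v26) [-+-] → (1.15269, -0.908, 0.4)–(0.762416, -0.908, 0.00963027)  len=0.5520
  (v26,v1,v2) [-++] → (0.762416, -0.908, 0.00963027)–(0.752786, -0.908, 0)  len=0.0136
  (v26,v2,v27) [-+-] → (0.752786, -0.908, 0)–(1.04486, -0.908, -0.292173)  len=0.4131
  (v27,v2,v3) [-++] → (1.04486, -0.908, -0.292173)–(1.15269, -0.908, -0.4)  len=0.1525
  (v27,v3,v24) [-+-] → (1.15269, -0.908, -0.4)–(1.38614, -0.908, -0.166551)  len=0.3301
  (v24,v3,v0) [-++] → (1.38614, -0.908, -0.166551)–(1.55269, -0.908, 0)  len=0.2355

Chained into 2 loop(s):
  loop 1: 8 segments, perimeter = 2.8115
  loop 2: 8 segments, perimeter = 2.2626
Total perimeter = 5.074


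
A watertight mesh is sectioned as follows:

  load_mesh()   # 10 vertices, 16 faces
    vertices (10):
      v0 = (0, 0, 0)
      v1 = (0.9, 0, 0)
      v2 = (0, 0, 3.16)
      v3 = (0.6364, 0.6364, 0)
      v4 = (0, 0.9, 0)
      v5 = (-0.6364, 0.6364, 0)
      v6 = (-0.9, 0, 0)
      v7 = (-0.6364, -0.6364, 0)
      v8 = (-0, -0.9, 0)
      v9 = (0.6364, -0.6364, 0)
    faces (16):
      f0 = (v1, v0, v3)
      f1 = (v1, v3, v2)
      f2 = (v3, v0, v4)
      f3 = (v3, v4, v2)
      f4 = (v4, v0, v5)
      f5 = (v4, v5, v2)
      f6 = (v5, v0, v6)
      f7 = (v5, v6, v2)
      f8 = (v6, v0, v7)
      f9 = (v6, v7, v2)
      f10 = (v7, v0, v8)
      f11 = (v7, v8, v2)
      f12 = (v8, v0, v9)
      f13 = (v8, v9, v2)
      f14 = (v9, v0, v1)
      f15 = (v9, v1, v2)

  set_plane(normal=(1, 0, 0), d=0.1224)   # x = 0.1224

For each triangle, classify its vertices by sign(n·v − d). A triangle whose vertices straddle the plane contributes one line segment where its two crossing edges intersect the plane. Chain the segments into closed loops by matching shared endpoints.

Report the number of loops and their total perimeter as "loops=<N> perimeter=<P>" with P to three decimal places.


Straddling triangles (8 of 16):
  (v1,v0,v3) [+-+] → (0.1224, 0, 0)–(0.1224, 0.1224, 0)  len=0.1224
  (v1,v3,v2) [++-] → (0.1224, 0.1224, 2.55223)–(0.1224, 0, 2.73024)  len=0.2160
  (v3,v0,v4) [+--] → (0.1224, 0.1224, 0)–(0.1224, 0.849301, 0)  len=0.7269
  (v3,v4,v2) [+--] → (0.1224, 0.849301, 0)–(0.1224, 0.1224, 2.55223)  len=2.6537
  (v8,v0,v9) [--+] → (0.1224, -0.1224, 0)–(0.1224, -0.849301, 0)  len=0.7269
  (v8,v9,v2) [-+-] → (0.1224, -0.849301, 0)–(0.1224, -0.1224, 2.55223)  len=2.6537
  (v9,v0,v1) [+-+] → (0.1224, -0.1224, 0)–(0.1224, 0, 0)  len=0.1224
  (v9,v1,v2) [++-] → (0.1224, 0, 2.73024)–(0.1224, -0.1224, 2.55223)  len=0.2160

Chained into 1 loop(s):
  loop 1: 8 segments, perimeter = 7.4381
Total perimeter = 7.438

loops=1 perimeter=7.438


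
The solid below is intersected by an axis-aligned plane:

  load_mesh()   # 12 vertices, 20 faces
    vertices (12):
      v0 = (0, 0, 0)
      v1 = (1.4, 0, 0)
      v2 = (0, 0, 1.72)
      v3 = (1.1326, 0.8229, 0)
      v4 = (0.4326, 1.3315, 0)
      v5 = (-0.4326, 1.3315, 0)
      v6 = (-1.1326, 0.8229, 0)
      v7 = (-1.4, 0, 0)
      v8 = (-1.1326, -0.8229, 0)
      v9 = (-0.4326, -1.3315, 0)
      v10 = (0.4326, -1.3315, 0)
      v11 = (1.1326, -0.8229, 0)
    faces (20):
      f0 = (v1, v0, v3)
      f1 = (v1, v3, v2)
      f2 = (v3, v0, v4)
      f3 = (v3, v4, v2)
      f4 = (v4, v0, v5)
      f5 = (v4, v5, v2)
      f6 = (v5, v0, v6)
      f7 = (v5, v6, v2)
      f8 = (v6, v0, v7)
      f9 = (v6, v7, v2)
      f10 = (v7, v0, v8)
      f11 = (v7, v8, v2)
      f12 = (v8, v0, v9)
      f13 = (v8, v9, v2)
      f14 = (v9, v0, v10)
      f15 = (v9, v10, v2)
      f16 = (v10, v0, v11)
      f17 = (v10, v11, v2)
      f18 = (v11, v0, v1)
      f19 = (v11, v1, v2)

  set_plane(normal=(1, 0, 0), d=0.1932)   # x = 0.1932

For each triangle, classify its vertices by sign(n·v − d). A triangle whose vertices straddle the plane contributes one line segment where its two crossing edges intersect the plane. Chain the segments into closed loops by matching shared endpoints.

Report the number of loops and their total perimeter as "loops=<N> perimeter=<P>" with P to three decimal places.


loops=1 perimeter=6.687

Straddling triangles (12 of 20):
  (v1,v0,v3) [+-+] → (0.1932, 0, 0)–(0.1932, 0.140371, 0)  len=0.1404
  (v1,v3,v2) [++-] → (0.1932, 0.140371, 1.4266)–(0.1932, 0, 1.48264)  len=0.1511
  (v3,v0,v4) [+-+] → (0.1932, 0.140371, 0)–(0.1932, 0.59465, 0)  len=0.4543
  (v3,v4,v2) [++-] → (0.1932, 0.59465, 0.951845)–(0.1932, 0.140371, 1.4266)  len=0.6571
  (v4,v0,v5) [+--] → (0.1932, 0.59465, 0)–(0.1932, 1.3315, 0)  len=0.7368
  (v4,v5,v2) [+--] → (0.1932, 1.3315, 0)–(0.1932, 0.59465, 0.951845)  len=1.2037
  (v9,v0,v10) [--+] → (0.1932, -0.59465, 0)–(0.1932, -1.3315, 0)  len=0.7368
  (v9,v10,v2) [-+-] → (0.1932, -1.3315, 0)–(0.1932, -0.59465, 0.951845)  len=1.2037
  (v10,v0,v11) [+-+] → (0.1932, -0.59465, 0)–(0.1932, -0.140371, 0)  len=0.4543
  (v10,v11,v2) [++-] → (0.1932, -0.140371, 1.4266)–(0.1932, -0.59465, 0.951845)  len=0.6571
  (v11,v0,v1) [+-+] → (0.1932, -0.140371, 0)–(0.1932, 0, 0)  len=0.1404
  (v11,v1,v2) [++-] → (0.1932, 0, 1.48264)–(0.1932, -0.140371, 1.4266)  len=0.1511

Chained into 1 loop(s):
  loop 1: 12 segments, perimeter = 6.6869
Total perimeter = 6.687


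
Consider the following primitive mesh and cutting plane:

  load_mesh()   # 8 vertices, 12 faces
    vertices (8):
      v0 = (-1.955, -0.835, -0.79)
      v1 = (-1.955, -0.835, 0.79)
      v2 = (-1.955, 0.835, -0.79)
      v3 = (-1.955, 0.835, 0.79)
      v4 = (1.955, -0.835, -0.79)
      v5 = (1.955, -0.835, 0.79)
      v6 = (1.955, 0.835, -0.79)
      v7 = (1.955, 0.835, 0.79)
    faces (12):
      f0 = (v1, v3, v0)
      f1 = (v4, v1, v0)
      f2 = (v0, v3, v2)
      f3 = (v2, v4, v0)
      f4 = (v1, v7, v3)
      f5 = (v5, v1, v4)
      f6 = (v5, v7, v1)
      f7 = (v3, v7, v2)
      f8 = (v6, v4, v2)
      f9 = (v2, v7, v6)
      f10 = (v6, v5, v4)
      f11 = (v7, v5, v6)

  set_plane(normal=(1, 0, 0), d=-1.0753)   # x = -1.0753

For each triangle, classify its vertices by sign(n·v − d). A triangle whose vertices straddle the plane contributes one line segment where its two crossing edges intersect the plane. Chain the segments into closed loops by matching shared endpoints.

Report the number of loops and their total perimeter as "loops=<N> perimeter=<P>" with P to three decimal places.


loops=1 perimeter=6.500

Straddling triangles (8 of 12):
  (v4,v1,v0) [+--] → (-1.0753, -0.835, 0.43452)–(-1.0753, -0.835, -0.79)  len=1.2245
  (v2,v4,v0) [-+-] → (-1.0753, 0.459271, -0.79)–(-1.0753, -0.835, -0.79)  len=1.2943
  (v1,v7,v3) [-+-] → (-1.0753, -0.459271, 0.79)–(-1.0753, 0.835, 0.79)  len=1.2943
  (v5,v1,v4) [+-+] → (-1.0753, -0.835, 0.79)–(-1.0753, -0.835, 0.43452)  len=0.3555
  (v5,v7,v1) [++-] → (-1.0753, -0.459271, 0.79)–(-1.0753, -0.835, 0.79)  len=0.3757
  (v3,v7,v2) [-+-] → (-1.0753, 0.835, 0.79)–(-1.0753, 0.835, -0.43452)  len=1.2245
  (v6,v4,v2) [++-] → (-1.0753, 0.459271, -0.79)–(-1.0753, 0.835, -0.79)  len=0.3757
  (v2,v7,v6) [-++] → (-1.0753, 0.835, -0.43452)–(-1.0753, 0.835, -0.79)  len=0.3555

Chained into 1 loop(s):
  loop 1: 8 segments, perimeter = 6.5000
Total perimeter = 6.500


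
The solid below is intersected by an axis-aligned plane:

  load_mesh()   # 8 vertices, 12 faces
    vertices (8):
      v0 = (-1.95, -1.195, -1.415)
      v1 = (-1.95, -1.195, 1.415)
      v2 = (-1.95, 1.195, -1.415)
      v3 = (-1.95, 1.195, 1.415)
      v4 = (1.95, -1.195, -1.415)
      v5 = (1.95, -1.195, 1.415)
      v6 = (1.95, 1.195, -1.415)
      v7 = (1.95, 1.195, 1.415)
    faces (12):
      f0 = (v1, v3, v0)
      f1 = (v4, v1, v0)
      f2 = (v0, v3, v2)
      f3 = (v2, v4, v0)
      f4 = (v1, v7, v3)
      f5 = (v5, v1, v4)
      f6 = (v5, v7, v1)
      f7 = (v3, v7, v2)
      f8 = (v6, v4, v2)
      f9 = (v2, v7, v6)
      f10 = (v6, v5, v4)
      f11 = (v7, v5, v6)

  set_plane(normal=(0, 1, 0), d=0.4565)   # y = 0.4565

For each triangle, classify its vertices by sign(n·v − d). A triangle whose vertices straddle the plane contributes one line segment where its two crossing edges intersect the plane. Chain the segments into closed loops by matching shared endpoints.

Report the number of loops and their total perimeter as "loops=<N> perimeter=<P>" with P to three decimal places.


loops=1 perimeter=13.460

Straddling triangles (8 of 12):
  (v1,v3,v0) [-+-] → (-1.95, 0.4565, 1.415)–(-1.95, 0.4565, 0.540542)  len=0.8745
  (v0,v3,v2) [-++] → (-1.95, 0.4565, 0.540542)–(-1.95, 0.4565, -1.415)  len=1.9555
  (v2,v4,v0) [+--] → (-0.744916, 0.4565, -1.415)–(-1.95, 0.4565, -1.415)  len=1.2051
  (v1,v7,v3) [-++] → (0.744916, 0.4565, 1.415)–(-1.95, 0.4565, 1.415)  len=2.6949
  (v5,v7,v1) [-+-] → (1.95, 0.4565, 1.415)–(0.744916, 0.4565, 1.415)  len=1.2051
  (v6,v4,v2) [+-+] → (1.95, 0.4565, -1.415)–(-0.744916, 0.4565, -1.415)  len=2.6949
  (v6,v5,v4) [+--] → (1.95, 0.4565, -0.540542)–(1.95, 0.4565, -1.415)  len=0.8745
  (v7,v5,v6) [+-+] → (1.95, 0.4565, 1.415)–(1.95, 0.4565, -0.540542)  len=1.9555

Chained into 1 loop(s):
  loop 1: 8 segments, perimeter = 13.4600
Total perimeter = 13.460


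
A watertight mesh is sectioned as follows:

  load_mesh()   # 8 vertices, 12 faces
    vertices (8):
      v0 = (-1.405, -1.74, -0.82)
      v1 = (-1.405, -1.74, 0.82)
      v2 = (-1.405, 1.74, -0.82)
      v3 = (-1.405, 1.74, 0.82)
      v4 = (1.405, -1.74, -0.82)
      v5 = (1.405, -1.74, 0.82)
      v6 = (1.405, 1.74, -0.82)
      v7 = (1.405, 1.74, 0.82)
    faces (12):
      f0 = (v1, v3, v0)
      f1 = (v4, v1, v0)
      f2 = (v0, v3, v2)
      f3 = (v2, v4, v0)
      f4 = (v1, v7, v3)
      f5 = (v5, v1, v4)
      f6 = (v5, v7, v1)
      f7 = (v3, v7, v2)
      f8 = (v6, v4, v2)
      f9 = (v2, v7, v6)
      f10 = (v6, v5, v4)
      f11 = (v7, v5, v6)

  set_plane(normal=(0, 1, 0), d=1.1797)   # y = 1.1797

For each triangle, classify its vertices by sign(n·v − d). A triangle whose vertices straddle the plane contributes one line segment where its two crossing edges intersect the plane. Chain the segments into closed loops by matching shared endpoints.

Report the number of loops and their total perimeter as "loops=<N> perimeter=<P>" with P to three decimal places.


loops=1 perimeter=8.900

Straddling triangles (8 of 12):
  (v1,v3,v0) [-+-] → (-1.405, 1.1797, 0.82)–(-1.405, 1.1797, 0.555951)  len=0.2640
  (v0,v3,v2) [-++] → (-1.405, 1.1797, 0.555951)–(-1.405, 1.1797, -0.82)  len=1.3760
  (v2,v4,v0) [+--] → (-0.952574, 1.1797, -0.82)–(-1.405, 1.1797, -0.82)  len=0.4524
  (v1,v7,v3) [-++] → (0.952574, 1.1797, 0.82)–(-1.405, 1.1797, 0.82)  len=2.3576
  (v5,v7,v1) [-+-] → (1.405, 1.1797, 0.82)–(0.952574, 1.1797, 0.82)  len=0.4524
  (v6,v4,v2) [+-+] → (1.405, 1.1797, -0.82)–(-0.952574, 1.1797, -0.82)  len=2.3576
  (v6,v5,v4) [+--] → (1.405, 1.1797, -0.555951)–(1.405, 1.1797, -0.82)  len=0.2640
  (v7,v5,v6) [+-+] → (1.405, 1.1797, 0.82)–(1.405, 1.1797, -0.555951)  len=1.3760

Chained into 1 loop(s):
  loop 1: 8 segments, perimeter = 8.9000
Total perimeter = 8.900


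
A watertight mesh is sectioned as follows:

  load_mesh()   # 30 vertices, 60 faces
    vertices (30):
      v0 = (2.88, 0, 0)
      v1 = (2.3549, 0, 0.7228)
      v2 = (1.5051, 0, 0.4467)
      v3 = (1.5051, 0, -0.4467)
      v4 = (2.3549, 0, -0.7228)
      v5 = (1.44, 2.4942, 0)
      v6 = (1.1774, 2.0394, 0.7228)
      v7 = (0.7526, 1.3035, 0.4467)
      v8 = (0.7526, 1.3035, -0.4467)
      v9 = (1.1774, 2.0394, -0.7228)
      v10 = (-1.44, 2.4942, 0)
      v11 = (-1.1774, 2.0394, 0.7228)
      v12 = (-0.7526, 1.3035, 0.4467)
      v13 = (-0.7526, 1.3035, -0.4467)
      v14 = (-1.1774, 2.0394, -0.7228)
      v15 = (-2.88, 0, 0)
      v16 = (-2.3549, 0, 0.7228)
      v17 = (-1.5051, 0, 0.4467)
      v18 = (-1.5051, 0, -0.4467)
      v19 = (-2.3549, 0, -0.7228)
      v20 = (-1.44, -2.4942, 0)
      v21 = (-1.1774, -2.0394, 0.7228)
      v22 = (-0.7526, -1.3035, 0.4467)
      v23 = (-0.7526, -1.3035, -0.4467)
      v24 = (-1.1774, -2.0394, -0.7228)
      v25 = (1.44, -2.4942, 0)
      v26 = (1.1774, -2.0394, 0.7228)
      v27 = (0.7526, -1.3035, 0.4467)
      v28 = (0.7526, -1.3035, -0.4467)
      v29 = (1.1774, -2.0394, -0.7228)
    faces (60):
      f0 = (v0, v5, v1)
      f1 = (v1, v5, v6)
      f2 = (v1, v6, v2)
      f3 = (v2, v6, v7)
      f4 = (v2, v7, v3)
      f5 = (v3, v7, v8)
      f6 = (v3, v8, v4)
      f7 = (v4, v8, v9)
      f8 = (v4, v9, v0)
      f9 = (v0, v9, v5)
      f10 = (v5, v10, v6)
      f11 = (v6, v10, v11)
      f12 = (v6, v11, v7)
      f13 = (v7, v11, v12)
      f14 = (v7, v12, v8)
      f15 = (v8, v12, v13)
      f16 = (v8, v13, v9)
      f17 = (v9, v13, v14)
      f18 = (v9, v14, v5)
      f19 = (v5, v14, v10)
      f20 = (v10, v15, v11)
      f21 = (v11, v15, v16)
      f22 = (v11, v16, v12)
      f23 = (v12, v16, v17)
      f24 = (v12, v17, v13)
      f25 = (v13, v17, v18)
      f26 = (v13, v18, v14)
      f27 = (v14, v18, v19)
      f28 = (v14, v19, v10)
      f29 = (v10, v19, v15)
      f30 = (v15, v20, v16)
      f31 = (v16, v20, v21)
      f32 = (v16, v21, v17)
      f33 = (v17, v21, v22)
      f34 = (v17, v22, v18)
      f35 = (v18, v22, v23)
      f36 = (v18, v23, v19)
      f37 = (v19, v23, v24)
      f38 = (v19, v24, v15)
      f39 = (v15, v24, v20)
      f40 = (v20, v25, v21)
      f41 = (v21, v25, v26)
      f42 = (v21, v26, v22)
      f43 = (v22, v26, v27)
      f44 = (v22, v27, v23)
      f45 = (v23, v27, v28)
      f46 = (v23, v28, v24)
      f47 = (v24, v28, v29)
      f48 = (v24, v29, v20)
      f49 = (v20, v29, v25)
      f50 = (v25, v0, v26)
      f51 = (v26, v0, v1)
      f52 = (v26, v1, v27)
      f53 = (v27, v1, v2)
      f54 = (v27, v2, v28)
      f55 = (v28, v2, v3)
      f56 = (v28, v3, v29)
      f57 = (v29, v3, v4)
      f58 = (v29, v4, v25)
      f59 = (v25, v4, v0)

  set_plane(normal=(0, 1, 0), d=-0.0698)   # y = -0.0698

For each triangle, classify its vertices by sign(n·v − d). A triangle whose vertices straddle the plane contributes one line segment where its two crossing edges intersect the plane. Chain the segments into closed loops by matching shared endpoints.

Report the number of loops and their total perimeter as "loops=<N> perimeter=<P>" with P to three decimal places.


loops=2 perimeter=8.935

Straddling triangles (20 of 60):
  (v15,v20,v16) [+-+] → (-2.8397, -0.0698, 0)–(-2.3293, -0.0698, 0.702572)  len=0.8684
  (v16,v20,v21) [+--] → (-2.3293, -0.0698, 0.702572)–(-2.3146, -0.0698, 0.7228)  len=0.0250
  (v16,v21,v17) [+-+] → (-2.3146, -0.0698, 0.7228)–(-1.49388, -0.0698, 0.45615)  len=0.8629
  (v17,v21,v22) [+--] → (-1.49388, -0.0698, 0.45615)–(-1.46481, -0.0698, 0.4467)  len=0.0306
  (v17,v22,v18) [+-+] → (-1.46481, -0.0698, 0.4467)–(-1.46481, -0.0698, -0.39886)  len=0.8456
  (v18,v22,v23) [+--] → (-1.46481, -0.0698, -0.39886)–(-1.46481, -0.0698, -0.4467)  len=0.0478
  (v18,v23,v19) [+-+] → (-1.46481, -0.0698, -0.4467)–(-2.2691, -0.0698, -0.708015)  len=0.8457
  (v19,v23,v24) [+--] → (-2.2691, -0.0698, -0.708015)–(-2.3146, -0.0698, -0.7228)  len=0.0478
  (v19,v24,v15) [+-+] → (-2.3146, -0.0698, -0.7228)–(-2.82173, -0.0698, -0.0247384)  len=0.8628
  (v15,v24,v20) [+--] → (-2.82173, -0.0698, -0.0247384)–(-2.8397, -0.0698, 0)  len=0.0306
  (v25,v0,v26) [-+-] → (2.8397, -0.0698, 0)–(2.82173, -0.0698, 0.0247384)  len=0.0306
  (v26,v0,v1) [-++] → (2.82173, -0.0698, 0.0247384)–(2.3146, -0.0698, 0.7228)  len=0.8628
  (v26,v1,v27) [-+-] → (2.3146, -0.0698, 0.7228)–(2.2691, -0.0698, 0.708015)  len=0.0478
  (v27,v1,v2) [-++] → (2.2691, -0.0698, 0.708015)–(1.46481, -0.0698, 0.4467)  len=0.8457
  (v27,v2,v28) [-+-] → (1.46481, -0.0698, 0.4467)–(1.46481, -0.0698, 0.39886)  len=0.0478
  (v28,v2,v3) [-++] → (1.46481, -0.0698, 0.39886)–(1.46481, -0.0698, -0.4467)  len=0.8456
  (v28,v3,v29) [-+-] → (1.46481, -0.0698, -0.4467)–(1.49388, -0.0698, -0.45615)  len=0.0306
  (v29,v3,v4) [-++] → (1.49388, -0.0698, -0.45615)–(2.3146, -0.0698, -0.7228)  len=0.8629
  (v29,v4,v25) [-+-] → (2.3146, -0.0698, -0.7228)–(2.3293, -0.0698, -0.702572)  len=0.0250
  (v25,v4,v0) [-++] → (2.3293, -0.0698, -0.702572)–(2.8397, -0.0698, 0)  len=0.8684

Chained into 2 loop(s):
  loop 1: 10 segments, perimeter = 4.4673
  loop 2: 10 segments, perimeter = 4.4673
Total perimeter = 8.935


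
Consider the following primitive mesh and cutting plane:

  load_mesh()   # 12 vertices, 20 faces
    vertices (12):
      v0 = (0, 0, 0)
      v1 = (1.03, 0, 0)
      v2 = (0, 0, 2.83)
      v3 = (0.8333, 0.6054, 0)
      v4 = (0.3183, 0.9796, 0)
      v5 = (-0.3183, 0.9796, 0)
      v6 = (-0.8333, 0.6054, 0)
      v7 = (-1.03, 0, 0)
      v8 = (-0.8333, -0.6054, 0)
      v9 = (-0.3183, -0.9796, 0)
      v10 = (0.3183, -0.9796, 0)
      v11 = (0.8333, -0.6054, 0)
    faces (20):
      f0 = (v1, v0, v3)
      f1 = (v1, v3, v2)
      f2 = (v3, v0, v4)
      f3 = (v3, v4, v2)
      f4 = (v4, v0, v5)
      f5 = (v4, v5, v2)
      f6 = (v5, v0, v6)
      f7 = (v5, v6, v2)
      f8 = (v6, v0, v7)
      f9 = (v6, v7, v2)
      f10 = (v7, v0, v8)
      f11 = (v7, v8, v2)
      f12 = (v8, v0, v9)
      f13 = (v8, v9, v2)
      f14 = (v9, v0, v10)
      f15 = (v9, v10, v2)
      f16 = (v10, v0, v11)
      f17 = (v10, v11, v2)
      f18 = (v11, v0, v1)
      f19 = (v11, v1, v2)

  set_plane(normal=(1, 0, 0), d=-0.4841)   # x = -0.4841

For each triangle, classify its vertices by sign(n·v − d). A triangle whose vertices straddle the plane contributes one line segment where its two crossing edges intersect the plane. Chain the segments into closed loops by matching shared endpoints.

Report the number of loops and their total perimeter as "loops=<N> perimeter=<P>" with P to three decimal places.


loops=1 perimeter=5.241

Straddling triangles (8 of 20):
  (v5,v0,v6) [++-] → (-0.4841, 0.351703, 0)–(-0.4841, 0.859129, 0)  len=0.5074
  (v5,v6,v2) [+-+] → (-0.4841, 0.859129, 0)–(-0.4841, 0.351703, 1.18593)  len=1.2899
  (v6,v0,v7) [-+-] → (-0.4841, 0.351703, 0)–(-0.4841, 0, 0)  len=0.3517
  (v6,v7,v2) [--+] → (-0.4841, 0, 1.4999)–(-0.4841, 0.351703, 1.18593)  len=0.4715
  (v7,v0,v8) [-+-] → (-0.4841, 0, 0)–(-0.4841, -0.351703, 0)  len=0.3517
  (v7,v8,v2) [--+] → (-0.4841, -0.351703, 1.18593)–(-0.4841, 0, 1.4999)  len=0.4715
  (v8,v0,v9) [-++] → (-0.4841, -0.351703, 0)–(-0.4841, -0.859129, 0)  len=0.5074
  (v8,v9,v2) [-++] → (-0.4841, -0.859129, 0)–(-0.4841, -0.351703, 1.18593)  len=1.2899

Chained into 1 loop(s):
  loop 1: 8 segments, perimeter = 5.2410
Total perimeter = 5.241
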